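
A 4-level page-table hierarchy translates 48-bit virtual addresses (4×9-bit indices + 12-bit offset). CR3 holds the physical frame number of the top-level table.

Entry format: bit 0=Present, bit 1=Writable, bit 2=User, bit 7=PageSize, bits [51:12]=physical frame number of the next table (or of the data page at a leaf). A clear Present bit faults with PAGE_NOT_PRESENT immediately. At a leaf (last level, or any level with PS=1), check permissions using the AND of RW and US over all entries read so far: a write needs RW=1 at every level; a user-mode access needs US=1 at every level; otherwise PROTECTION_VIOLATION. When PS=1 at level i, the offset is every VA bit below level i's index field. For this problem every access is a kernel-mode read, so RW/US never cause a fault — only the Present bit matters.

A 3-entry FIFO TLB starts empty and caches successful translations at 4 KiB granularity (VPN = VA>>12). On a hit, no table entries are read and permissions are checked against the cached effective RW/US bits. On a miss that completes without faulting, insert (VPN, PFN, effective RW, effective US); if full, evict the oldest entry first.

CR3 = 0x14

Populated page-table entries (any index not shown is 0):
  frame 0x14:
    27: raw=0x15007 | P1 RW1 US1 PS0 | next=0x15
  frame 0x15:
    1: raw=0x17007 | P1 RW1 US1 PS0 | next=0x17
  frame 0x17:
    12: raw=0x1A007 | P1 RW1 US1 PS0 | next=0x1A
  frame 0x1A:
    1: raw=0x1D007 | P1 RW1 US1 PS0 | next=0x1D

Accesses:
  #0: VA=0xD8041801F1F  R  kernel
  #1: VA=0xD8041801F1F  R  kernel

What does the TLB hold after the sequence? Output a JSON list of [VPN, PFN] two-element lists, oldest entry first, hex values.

Walk each access:
#0 VA=0xD8041801F1F (r,kernel):
  [0] read 0x14 idx=27: raw=0x15007 flags P=1 W=1 U=1 S=0
  [1] read 0x15 idx=1: raw=0x17007 flags P=1 W=1 U=1 S=0
  [2] read 0x17 idx=12: raw=0x1A007 flags P=1 W=1 U=1 S=0
  [3] read 0x1A idx=1: raw=0x1D007 flags P=1 W=1 U=1 S=0
  → PA=0x1DF1F  (4 entries read)
#1 VA=0xD8041801F1F (r,kernel):
  TLB hit vpn=0xD8041801 → PA=0x1DF1F

TLB: [["0xD8041801", "0x1D"]]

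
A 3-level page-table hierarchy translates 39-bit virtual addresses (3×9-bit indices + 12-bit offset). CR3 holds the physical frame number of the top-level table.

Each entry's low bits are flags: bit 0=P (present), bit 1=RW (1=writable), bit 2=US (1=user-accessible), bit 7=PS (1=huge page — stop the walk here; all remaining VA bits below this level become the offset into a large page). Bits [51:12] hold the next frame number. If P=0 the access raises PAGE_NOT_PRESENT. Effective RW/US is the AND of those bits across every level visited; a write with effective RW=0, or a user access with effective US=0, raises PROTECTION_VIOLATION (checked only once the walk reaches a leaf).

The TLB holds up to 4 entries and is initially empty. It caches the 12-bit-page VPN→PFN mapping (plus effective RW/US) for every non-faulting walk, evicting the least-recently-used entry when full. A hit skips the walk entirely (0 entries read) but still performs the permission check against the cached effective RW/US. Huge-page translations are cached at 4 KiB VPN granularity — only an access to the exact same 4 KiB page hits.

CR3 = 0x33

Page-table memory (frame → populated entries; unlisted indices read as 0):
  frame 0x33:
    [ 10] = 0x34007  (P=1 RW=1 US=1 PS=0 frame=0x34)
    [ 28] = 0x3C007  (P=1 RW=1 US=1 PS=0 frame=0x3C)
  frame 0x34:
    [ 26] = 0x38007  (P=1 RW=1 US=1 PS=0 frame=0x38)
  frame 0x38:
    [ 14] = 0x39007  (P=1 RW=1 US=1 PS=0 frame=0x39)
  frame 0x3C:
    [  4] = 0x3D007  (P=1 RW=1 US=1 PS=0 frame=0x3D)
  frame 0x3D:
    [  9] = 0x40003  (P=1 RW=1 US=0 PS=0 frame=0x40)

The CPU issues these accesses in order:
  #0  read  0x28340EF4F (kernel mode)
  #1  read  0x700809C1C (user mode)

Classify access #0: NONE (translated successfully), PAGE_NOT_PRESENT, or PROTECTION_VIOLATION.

Trace:
#0 VA=0x28340EF4F (r,kernel):
  [0] read 0x33 idx=10: raw=0x34007 flags P=1 W=1 U=1 S=0
  [1] read 0x34 idx=26: raw=0x38007 flags P=1 W=1 U=1 S=0
  [2] read 0x38 idx=14: raw=0x39007 flags P=1 W=1 U=1 S=0
  ⇒ phys 0x39F4F  [3 reads]
#1 VA=0x700809C1C (r,user):
  [0] read 0x33 idx=28: raw=0x3C007 flags P=1 W=1 U=1 S=0
  [1] read 0x3C idx=4: raw=0x3D007 flags P=1 W=1 U=1 S=0
  [2] read 0x3D idx=9: raw=0x40003 flags P=1 W=1 U=0 S=0
  ✗ PROTECTION_VIOLATION  [3 reads]

Access #0 fault: NONE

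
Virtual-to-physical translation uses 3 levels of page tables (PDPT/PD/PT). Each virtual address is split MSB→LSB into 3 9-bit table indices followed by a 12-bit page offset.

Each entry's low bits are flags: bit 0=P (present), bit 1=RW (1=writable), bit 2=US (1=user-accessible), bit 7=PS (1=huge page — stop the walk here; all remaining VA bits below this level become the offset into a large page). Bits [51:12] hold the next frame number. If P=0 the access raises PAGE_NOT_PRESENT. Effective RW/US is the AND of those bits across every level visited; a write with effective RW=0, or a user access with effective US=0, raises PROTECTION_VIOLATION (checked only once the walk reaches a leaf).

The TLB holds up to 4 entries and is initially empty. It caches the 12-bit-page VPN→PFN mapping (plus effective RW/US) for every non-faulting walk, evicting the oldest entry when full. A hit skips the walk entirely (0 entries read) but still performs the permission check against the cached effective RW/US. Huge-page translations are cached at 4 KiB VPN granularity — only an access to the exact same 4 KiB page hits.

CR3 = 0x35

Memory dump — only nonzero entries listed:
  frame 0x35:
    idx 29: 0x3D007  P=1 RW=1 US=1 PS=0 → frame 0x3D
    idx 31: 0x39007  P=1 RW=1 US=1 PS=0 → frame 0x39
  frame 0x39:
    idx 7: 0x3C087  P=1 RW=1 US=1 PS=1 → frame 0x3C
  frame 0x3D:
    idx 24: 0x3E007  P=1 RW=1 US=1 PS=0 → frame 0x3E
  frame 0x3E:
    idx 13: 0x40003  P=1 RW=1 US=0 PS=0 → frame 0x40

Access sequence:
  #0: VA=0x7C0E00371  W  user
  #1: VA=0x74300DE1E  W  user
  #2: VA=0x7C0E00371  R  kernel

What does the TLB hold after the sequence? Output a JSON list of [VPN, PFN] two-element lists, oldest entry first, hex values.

Trace:
#0 VA=0x7C0E00371 (w,user):
  L0: frame=0x35 idx=31 entry=0x39007 [P=1 RW=1 US=1 PS=0]
  L1: frame=0x39 idx=7 entry=0x3C087 [P=1 RW=1 US=1 PS=1]
  ⇒ phys 0x3C371 (huge @L1)  [2 reads]
#1 VA=0x74300DE1E (w,user):
  L0: frame=0x35 idx=29 entry=0x3D007 [P=1 RW=1 US=1 PS=0]
  L1: frame=0x3D idx=24 entry=0x3E007 [P=1 RW=1 US=1 PS=0]
  L2: frame=0x3E idx=13 entry=0x40003 [P=1 RW=1 US=0 PS=0]
  ⇒ fault: PROTECTION_VIOLATION  — 3 lookups
#2 VA=0x7C0E00371 (r,kernel):
  TLB hit vpn=0x7C0E00 → PA=0x3C371

TLB: [["0x7C0E00", "0x3C"]]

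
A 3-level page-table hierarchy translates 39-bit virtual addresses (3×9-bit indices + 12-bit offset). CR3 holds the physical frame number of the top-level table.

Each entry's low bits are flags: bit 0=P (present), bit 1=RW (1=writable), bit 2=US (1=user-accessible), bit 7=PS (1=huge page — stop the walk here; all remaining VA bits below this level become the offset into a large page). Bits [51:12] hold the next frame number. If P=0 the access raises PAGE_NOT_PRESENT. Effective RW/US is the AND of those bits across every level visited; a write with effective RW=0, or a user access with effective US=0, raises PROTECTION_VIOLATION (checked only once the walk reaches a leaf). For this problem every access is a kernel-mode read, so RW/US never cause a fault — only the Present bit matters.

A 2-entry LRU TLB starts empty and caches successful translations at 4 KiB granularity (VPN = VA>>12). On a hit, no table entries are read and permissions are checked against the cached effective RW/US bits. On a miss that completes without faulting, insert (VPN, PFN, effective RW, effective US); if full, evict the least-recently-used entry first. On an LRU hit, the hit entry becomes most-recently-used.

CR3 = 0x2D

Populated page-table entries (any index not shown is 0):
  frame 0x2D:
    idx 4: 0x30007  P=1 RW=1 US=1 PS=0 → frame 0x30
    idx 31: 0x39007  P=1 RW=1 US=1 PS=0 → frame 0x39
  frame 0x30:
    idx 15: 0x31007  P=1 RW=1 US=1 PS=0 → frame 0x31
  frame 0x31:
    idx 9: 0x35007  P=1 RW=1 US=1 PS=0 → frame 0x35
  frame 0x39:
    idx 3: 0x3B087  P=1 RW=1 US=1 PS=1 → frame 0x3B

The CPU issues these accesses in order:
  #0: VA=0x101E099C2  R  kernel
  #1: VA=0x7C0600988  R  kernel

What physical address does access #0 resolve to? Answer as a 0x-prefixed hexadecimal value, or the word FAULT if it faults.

Per-access translation:
#0 VA=0x101E099C2 (r,kernel):
  L0: frame=0x2D idx=4 entry=0x30007 [P=1 RW=1 US=1 PS=0]
  L1: frame=0x30 idx=15 entry=0x31007 [P=1 RW=1 US=1 PS=0]
  L2: frame=0x31 idx=9 entry=0x35007 [P=1 RW=1 US=1 PS=0]
  ✓ 0x359C2  — 3 lookups
#1 VA=0x7C0600988 (r,kernel):
  L0: frame=0x2D idx=31 entry=0x39007 [P=1 RW=1 US=1 PS=0]
  L1: frame=0x39 idx=3 entry=0x3B087 [P=1 RW=1 US=1 PS=1]
  ✓ 0x3B988 (huge @L1)  — 2 lookups

Access #0 PA: 0x359C2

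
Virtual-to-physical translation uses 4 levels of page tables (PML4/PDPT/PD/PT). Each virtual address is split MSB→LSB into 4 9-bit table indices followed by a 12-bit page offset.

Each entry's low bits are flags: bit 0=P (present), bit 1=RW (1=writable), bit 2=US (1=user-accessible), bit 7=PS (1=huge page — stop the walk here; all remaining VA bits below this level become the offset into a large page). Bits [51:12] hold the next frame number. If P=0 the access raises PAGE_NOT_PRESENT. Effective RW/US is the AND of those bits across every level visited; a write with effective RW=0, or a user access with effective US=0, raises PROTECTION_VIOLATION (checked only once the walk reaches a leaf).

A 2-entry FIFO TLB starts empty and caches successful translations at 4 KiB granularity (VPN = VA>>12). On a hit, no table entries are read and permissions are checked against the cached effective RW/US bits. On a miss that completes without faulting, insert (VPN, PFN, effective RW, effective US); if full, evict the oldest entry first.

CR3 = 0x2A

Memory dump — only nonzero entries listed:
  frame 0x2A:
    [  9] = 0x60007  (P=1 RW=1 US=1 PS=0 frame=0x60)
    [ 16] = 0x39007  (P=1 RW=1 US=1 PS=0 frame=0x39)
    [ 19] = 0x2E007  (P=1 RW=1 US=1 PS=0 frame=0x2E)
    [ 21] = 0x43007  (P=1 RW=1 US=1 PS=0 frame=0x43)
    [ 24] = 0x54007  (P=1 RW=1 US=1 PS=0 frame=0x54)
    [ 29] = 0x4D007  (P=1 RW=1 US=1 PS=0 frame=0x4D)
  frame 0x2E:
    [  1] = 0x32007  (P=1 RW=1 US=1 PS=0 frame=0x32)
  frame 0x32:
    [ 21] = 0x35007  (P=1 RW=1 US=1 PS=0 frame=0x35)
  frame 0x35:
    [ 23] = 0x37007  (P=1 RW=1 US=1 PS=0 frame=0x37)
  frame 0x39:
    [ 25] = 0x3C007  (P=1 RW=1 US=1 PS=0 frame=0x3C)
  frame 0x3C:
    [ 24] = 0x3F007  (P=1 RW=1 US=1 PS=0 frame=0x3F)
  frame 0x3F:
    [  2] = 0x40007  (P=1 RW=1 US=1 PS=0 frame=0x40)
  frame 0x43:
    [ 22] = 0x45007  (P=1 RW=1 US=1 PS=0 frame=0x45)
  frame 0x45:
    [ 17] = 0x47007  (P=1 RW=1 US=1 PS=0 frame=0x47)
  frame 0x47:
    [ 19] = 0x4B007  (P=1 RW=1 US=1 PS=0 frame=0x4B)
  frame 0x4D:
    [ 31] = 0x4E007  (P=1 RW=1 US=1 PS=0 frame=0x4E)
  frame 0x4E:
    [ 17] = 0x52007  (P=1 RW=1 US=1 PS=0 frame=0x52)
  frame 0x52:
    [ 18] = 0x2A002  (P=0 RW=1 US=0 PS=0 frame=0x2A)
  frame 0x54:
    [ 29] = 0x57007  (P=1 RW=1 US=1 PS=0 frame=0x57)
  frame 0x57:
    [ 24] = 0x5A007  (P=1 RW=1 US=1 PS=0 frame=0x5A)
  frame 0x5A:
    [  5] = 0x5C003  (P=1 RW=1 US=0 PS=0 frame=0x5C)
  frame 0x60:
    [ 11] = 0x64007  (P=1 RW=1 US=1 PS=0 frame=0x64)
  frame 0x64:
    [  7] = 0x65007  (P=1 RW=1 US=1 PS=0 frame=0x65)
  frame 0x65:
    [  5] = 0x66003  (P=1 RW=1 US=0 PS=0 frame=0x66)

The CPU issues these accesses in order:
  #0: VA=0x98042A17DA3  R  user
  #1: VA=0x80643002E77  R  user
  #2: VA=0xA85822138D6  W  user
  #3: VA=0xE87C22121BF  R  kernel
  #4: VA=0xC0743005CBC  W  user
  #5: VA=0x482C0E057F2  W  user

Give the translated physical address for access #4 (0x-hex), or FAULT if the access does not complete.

Walk each access:
#0 VA=0x98042A17DA3 (r,user):
  L0: frame=0x2A idx=19 entry=0x2E007 [P=1 RW=1 US=1 PS=0]
  L1: frame=0x2E idx=1 entry=0x32007 [P=1 RW=1 US=1 PS=0]
  L2: frame=0x32 idx=21 entry=0x35007 [P=1 RW=1 US=1 PS=0]
  L3: frame=0x35 idx=23 entry=0x37007 [P=1 RW=1 US=1 PS=0]
  ⇒ phys 0x37DA3  [4 reads]
#1 VA=0x80643002E77 (r,user):
  L0: frame=0x2A idx=16 entry=0x39007 [P=1 RW=1 US=1 PS=0]
  L1: frame=0x39 idx=25 entry=0x3C007 [P=1 RW=1 US=1 PS=0]
  L2: frame=0x3C idx=24 entry=0x3F007 [P=1 RW=1 US=1 PS=0]
  L3: frame=0x3F idx=2 entry=0x40007 [P=1 RW=1 US=1 PS=0]
  ⇒ phys 0x40E77  [4 reads]
#2 VA=0xA85822138D6 (w,user):
  L0: frame=0x2A idx=21 entry=0x43007 [P=1 RW=1 US=1 PS=0]
  L1: frame=0x43 idx=22 entry=0x45007 [P=1 RW=1 US=1 PS=0]
  L2: frame=0x45 idx=17 entry=0x47007 [P=1 RW=1 US=1 PS=0]
  L3: frame=0x47 idx=19 entry=0x4B007 [P=1 RW=1 US=1 PS=0]
  ⇒ phys 0x4B8D6  [4 reads]
#3 VA=0xE87C22121BF (r,kernel):
  L0: frame=0x2A idx=29 entry=0x4D007 [P=1 RW=1 US=1 PS=0]
  L1: frame=0x4D idx=31 entry=0x4E007 [P=1 RW=1 US=1 PS=0]
  L2: frame=0x4E idx=17 entry=0x52007 [P=1 RW=1 US=1 PS=0]
  L3: frame=0x52 idx=18 entry=0x2A002 [P=0 RW=1 US=0 PS=0]
  ⇒ fault: PAGE_NOT_PRESENT  — 4 lookups
#4 VA=0xC0743005CBC (w,user):
  L0: frame=0x2A idx=24 entry=0x54007 [P=1 RW=1 US=1 PS=0]
  L1: frame=0x54 idx=29 entry=0x57007 [P=1 RW=1 US=1 PS=0]
  L2: frame=0x57 idx=24 entry=0x5A007 [P=1 RW=1 US=1 PS=0]
  L3: frame=0x5A idx=5 entry=0x5C003 [P=1 RW=1 US=0 PS=0]
  ⇒ fault: PROTECTION_VIOLATION  — 4 lookups
#5 VA=0x482C0E057F2 (w,user):
  L0: frame=0x2A idx=9 entry=0x60007 [P=1 RW=1 US=1 PS=0]
  L1: frame=0x60 idx=11 entry=0x64007 [P=1 RW=1 US=1 PS=0]
  L2: frame=0x64 idx=7 entry=0x65007 [P=1 RW=1 US=1 PS=0]
  L3: frame=0x65 idx=5 entry=0x66003 [P=1 RW=1 US=0 PS=0]
  ⇒ fault: PROTECTION_VIOLATION  — 4 lookups

Access #4 PA: FAULT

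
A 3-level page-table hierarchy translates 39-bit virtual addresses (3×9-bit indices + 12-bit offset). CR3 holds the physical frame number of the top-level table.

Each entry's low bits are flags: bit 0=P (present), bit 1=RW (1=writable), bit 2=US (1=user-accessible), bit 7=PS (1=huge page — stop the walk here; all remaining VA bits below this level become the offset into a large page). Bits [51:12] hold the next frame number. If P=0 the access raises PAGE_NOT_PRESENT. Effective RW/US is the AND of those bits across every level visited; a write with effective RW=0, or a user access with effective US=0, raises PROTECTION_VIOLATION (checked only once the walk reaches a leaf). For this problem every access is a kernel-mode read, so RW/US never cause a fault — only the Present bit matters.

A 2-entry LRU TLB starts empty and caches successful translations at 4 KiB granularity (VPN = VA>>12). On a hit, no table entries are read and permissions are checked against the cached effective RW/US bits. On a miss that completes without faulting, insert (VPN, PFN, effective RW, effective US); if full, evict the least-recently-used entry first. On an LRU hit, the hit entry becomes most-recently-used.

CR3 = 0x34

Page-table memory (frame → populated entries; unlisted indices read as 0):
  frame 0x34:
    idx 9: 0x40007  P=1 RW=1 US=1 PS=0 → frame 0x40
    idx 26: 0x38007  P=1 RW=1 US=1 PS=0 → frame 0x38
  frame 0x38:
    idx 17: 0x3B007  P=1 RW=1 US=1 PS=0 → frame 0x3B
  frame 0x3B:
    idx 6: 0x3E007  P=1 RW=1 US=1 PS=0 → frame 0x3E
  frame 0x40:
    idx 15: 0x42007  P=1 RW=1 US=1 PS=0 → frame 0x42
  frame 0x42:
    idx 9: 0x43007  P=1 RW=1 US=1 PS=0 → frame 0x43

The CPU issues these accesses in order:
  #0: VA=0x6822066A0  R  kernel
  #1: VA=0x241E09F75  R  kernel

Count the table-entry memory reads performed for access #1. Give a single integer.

Per-access translation:
#0 VA=0x6822066A0 (r,kernel):
  L0: frame=0x34 idx=26 entry=0x38007 [P=1 RW=1 US=1 PS=0]
  L1: frame=0x38 idx=17 entry=0x3B007 [P=1 RW=1 US=1 PS=0]
  L2: frame=0x3B idx=6 entry=0x3E007 [P=1 RW=1 US=1 PS=0]
  ⇒ phys 0x3E6A0  [3 reads]
#1 VA=0x241E09F75 (r,kernel):
  L0: frame=0x34 idx=9 entry=0x40007 [P=1 RW=1 US=1 PS=0]
  L1: frame=0x40 idx=15 entry=0x42007 [P=1 RW=1 US=1 PS=0]
  L2: frame=0x42 idx=9 entry=0x43007 [P=1 RW=1 US=1 PS=0]
  ⇒ phys 0x43F75  [3 reads]

Entries read for #1: 3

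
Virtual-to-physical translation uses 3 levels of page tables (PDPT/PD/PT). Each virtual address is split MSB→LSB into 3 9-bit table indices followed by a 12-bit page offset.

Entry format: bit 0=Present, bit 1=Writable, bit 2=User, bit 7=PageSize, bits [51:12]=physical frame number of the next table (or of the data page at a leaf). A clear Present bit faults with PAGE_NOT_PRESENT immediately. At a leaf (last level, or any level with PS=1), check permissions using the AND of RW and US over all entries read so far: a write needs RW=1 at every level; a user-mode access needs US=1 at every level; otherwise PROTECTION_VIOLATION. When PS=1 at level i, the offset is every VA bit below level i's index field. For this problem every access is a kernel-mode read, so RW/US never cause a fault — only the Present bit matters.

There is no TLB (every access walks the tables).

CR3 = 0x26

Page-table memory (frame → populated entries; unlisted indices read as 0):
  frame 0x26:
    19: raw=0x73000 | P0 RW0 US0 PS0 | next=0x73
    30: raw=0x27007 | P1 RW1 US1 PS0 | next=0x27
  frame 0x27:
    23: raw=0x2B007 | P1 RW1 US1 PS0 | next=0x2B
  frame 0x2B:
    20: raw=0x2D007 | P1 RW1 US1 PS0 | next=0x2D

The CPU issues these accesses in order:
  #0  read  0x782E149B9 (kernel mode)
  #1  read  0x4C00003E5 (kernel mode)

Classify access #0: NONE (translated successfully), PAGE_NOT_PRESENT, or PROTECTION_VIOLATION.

Per-access translation:
#0 VA=0x782E149B9 (r,kernel):
  L0 @0x26[30] → 0x27007  P=1,RW=1,US=1,PS=0
  L1 @0x27[23] → 0x2B007  P=1,RW=1,US=1,PS=0
  L2 @0x2B[20] → 0x2D007  P=1,RW=1,US=1,PS=0
  → PA=0x2D9B9  (3 entries read)
#1 VA=0x4C00003E5 (r,kernel):
  L0 @0x26[19] → 0x73000  P=0,RW=0,US=0,PS=0
  ⇒ fault: PAGE_NOT_PRESENT  — 1 lookups

Access #0 fault: NONE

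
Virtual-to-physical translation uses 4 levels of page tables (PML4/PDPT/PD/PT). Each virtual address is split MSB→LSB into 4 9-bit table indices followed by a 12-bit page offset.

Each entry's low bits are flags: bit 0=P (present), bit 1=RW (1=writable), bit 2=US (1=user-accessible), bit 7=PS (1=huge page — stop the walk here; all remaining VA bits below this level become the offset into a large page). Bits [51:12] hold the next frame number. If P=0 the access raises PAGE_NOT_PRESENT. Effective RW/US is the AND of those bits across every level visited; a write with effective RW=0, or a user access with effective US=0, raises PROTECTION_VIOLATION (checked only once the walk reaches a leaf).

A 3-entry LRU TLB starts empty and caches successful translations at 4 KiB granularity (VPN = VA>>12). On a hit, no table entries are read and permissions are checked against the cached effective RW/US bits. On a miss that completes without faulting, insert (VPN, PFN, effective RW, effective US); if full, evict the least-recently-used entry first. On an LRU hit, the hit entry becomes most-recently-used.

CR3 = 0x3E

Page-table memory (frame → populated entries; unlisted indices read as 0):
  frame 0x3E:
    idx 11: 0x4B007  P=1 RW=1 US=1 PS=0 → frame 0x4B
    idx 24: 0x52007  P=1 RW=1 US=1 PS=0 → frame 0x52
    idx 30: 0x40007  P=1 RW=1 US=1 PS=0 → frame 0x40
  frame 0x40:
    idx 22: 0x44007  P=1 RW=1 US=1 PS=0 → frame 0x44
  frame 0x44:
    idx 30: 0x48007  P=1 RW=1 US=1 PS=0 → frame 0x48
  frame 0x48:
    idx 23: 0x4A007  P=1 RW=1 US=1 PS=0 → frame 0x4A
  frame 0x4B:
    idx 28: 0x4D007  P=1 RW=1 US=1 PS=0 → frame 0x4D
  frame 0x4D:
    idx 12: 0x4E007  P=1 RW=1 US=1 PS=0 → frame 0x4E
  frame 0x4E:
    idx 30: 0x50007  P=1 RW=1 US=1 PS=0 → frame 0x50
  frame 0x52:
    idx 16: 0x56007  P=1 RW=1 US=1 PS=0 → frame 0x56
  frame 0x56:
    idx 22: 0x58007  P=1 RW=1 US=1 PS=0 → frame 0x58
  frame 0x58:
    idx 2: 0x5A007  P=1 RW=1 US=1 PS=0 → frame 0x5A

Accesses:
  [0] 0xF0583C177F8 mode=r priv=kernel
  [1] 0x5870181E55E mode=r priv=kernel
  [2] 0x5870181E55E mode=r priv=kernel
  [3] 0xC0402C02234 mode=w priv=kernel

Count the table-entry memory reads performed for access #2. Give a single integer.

Per-access translation:
#0 VA=0xF0583C177F8 (r,kernel):
  L0 @0x3E[30] → 0x40007  P=1,RW=1,US=1,PS=0
  L1 @0x40[22] → 0x44007  P=1,RW=1,US=1,PS=0
  L2 @0x44[30] → 0x48007  P=1,RW=1,US=1,PS=0
  L3 @0x48[23] → 0x4A007  P=1,RW=1,US=1,PS=0
  ⇒ phys 0x4A7F8  [4 reads]
#1 VA=0x5870181E55E (r,kernel):
  L0 @0x3E[11] → 0x4B007  P=1,RW=1,US=1,PS=0
  L1 @0x4B[28] → 0x4D007  P=1,RW=1,US=1,PS=0
  L2 @0x4D[12] → 0x4E007  P=1,RW=1,US=1,PS=0
  L3 @0x4E[30] → 0x50007  P=1,RW=1,US=1,PS=0
  ⇒ phys 0x5055E  [4 reads]
#2 VA=0x5870181E55E (r,kernel):
  TLB hit vpn=0x5870181E → PA=0x5055E
#3 VA=0xC0402C02234 (w,kernel):
  L0 @0x3E[24] → 0x52007  P=1,RW=1,US=1,PS=0
  L1 @0x52[16] → 0x56007  P=1,RW=1,US=1,PS=0
  L2 @0x56[22] → 0x58007  P=1,RW=1,US=1,PS=0
  L3 @0x58[2] → 0x5A007  P=1,RW=1,US=1,PS=0
  ⇒ phys 0x5A234  [4 reads]

Entries read for #2: 0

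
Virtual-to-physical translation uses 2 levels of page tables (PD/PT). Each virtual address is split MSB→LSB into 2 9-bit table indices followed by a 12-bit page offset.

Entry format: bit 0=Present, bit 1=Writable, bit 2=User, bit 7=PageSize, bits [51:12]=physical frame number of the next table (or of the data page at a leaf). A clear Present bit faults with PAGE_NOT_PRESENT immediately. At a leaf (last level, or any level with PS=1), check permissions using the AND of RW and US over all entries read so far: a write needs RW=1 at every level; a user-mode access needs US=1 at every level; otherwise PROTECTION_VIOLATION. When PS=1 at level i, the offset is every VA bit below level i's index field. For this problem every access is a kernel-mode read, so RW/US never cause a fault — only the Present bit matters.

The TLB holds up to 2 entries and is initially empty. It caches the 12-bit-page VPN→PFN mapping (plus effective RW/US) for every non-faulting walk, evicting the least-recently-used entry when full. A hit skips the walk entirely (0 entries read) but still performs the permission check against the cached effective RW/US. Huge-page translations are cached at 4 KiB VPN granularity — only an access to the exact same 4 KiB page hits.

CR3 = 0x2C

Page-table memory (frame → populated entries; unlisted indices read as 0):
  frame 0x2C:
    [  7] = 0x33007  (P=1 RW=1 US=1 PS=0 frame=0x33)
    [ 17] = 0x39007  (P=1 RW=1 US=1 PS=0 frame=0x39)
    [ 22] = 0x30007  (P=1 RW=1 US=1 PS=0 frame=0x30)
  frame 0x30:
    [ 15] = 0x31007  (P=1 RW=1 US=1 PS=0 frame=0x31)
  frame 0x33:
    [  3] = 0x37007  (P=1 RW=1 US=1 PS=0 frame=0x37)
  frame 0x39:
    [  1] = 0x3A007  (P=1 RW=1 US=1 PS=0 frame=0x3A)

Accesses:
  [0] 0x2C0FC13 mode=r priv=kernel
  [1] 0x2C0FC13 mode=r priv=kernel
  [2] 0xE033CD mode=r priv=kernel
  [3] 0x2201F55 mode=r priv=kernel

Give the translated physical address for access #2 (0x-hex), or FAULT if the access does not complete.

Per-access translation:
#0 VA=0x2C0FC13 (r,kernel):
  lvl0: tbl 0x2C, slot 22 ⇒ 0x30007 (P1/RW1/US1/PS0)
  lvl1: tbl 0x30, slot 15 ⇒ 0x31007 (P1/RW1/US1/PS0)
  → PA=0x31C13  (2 entries read)
#1 VA=0x2C0FC13 (r,kernel):
  TLB hit vpn=0x2C0F → PA=0x31C13
#2 VA=0xE033CD (r,kernel):
  lvl0: tbl 0x2C, slot 7 ⇒ 0x33007 (P1/RW1/US1/PS0)
  lvl1: tbl 0x33, slot 3 ⇒ 0x37007 (P1/RW1/US1/PS0)
  → PA=0x373CD  (2 entries read)
#3 VA=0x2201F55 (r,kernel):
  lvl0: tbl 0x2C, slot 17 ⇒ 0x39007 (P1/RW1/US1/PS0)
  lvl1: tbl 0x39, slot 1 ⇒ 0x3A007 (P1/RW1/US1/PS0)
  → PA=0x3AF55  (2 entries read)

Access #2 PA: 0x373CD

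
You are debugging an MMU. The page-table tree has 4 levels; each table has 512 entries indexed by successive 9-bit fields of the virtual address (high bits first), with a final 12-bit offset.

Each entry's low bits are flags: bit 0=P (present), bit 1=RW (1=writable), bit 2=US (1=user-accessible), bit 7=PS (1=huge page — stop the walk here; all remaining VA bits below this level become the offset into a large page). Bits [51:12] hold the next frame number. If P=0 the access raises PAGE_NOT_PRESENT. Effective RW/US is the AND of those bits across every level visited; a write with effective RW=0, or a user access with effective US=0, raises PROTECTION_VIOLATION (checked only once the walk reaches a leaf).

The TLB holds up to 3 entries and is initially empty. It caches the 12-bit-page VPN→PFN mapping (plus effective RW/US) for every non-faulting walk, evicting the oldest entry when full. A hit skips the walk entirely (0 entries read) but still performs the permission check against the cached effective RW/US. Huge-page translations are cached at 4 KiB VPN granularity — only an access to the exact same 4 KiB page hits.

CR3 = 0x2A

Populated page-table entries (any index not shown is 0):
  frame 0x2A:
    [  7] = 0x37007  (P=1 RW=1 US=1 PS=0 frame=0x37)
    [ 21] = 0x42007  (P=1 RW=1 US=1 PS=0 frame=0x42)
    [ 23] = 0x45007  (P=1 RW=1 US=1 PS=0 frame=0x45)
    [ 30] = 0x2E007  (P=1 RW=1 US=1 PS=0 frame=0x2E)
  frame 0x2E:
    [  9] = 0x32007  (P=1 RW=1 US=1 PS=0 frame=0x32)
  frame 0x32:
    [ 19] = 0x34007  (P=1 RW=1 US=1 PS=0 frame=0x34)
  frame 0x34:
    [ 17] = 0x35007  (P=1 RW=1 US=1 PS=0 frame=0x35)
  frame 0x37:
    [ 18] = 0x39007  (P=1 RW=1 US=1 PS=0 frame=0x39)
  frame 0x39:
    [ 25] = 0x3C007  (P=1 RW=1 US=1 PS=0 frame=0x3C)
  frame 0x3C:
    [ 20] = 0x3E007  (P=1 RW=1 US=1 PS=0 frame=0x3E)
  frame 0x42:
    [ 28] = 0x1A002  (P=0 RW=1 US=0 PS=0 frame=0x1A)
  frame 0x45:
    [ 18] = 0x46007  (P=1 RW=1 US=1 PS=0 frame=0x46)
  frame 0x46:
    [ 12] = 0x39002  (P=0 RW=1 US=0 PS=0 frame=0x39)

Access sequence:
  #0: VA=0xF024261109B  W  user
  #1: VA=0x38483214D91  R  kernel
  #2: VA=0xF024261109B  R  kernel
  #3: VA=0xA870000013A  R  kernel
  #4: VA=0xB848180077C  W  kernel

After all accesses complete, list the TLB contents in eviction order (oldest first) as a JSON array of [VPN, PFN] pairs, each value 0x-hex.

Per-access translation:
#0 VA=0xF024261109B (w,user):
  L0 @0x2A[30] → 0x2E007  P=1,RW=1,US=1,PS=0
  L1 @0x2E[9] → 0x32007  P=1,RW=1,US=1,PS=0
  L2 @0x32[19] → 0x34007  P=1,RW=1,US=1,PS=0
  L3 @0x34[17] → 0x35007  P=1,RW=1,US=1,PS=0
  ⇒ phys 0x3509B  [4 reads]
#1 VA=0x38483214D91 (r,kernel):
  L0 @0x2A[7] → 0x37007  P=1,RW=1,US=1,PS=0
  L1 @0x37[18] → 0x39007  P=1,RW=1,US=1,PS=0
  L2 @0x39[25] → 0x3C007  P=1,RW=1,US=1,PS=0
  L3 @0x3C[20] → 0x3E007  P=1,RW=1,US=1,PS=0
  ⇒ phys 0x3ED91  [4 reads]
#2 VA=0xF024261109B (r,kernel):
  TLB hit vpn=0xF0242611 → PA=0x3509B
#3 VA=0xA870000013A (r,kernel):
  L0 @0x2A[21] → 0x42007  P=1,RW=1,US=1,PS=0
  L1 @0x42[28] → 0x1A002  P=0,RW=1,US=0,PS=0
  ✗ PAGE_NOT_PRESENT  [2 reads]
#4 VA=0xB848180077C (w,kernel):
  L0 @0x2A[23] → 0x45007  P=1,RW=1,US=1,PS=0
  L1 @0x45[18] → 0x46007  P=1,RW=1,US=1,PS=0
  L2 @0x46[12] → 0x39002  P=0,RW=1,US=0,PS=0
  ✗ PAGE_NOT_PRESENT  [3 reads]

TLB: [["0xF0242611", "0x35"], ["0x38483214", "0x3E"]]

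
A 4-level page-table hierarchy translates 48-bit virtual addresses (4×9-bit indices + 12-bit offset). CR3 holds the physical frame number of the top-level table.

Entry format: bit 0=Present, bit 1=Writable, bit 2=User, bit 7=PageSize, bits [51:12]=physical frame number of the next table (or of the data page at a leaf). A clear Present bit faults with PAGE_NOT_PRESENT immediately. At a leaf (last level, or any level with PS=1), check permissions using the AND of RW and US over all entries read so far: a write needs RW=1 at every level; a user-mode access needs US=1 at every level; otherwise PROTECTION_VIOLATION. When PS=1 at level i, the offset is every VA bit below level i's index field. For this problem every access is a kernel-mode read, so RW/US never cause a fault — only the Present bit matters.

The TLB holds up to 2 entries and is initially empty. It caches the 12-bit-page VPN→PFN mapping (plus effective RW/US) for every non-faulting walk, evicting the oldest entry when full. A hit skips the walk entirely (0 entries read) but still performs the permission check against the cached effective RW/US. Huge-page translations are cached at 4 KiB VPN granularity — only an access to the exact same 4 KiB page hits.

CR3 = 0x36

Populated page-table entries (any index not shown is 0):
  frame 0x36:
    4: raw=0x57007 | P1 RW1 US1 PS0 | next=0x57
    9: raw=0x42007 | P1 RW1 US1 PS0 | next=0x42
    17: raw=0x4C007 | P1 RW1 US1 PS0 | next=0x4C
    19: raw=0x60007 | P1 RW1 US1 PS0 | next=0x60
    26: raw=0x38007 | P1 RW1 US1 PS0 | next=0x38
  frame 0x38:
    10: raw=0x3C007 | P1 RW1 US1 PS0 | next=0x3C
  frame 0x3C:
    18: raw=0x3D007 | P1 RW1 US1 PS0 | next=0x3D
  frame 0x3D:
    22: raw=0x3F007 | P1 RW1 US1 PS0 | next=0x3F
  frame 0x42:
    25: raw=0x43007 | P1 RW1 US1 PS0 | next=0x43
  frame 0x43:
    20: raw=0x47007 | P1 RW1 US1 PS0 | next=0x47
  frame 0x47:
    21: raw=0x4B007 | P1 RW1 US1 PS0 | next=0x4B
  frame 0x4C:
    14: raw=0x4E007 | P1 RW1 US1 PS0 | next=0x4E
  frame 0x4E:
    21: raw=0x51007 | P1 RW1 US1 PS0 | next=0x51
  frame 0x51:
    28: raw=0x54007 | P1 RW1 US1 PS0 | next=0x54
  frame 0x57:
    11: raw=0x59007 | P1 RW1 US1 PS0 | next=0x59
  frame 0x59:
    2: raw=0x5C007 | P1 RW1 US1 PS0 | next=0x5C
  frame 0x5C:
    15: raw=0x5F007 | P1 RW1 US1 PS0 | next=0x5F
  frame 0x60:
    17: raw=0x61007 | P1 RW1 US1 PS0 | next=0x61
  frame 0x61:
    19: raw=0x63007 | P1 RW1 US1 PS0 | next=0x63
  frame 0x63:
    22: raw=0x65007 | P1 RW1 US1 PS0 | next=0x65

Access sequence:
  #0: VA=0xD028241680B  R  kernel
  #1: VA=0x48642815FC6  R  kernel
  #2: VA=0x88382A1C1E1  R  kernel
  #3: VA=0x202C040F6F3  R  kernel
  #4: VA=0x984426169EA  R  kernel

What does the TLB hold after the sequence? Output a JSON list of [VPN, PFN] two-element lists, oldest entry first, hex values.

Per-access translation:
#0 VA=0xD028241680B (r,kernel):
  L0: frame=0x36 idx=26 entry=0x38007 [P=1 RW=1 US=1 PS=0]
  L1: frame=0x38 idx=10 entry=0x3C007 [P=1 RW=1 US=1 PS=0]
  L2: frame=0x3C idx=18 entry=0x3D007 [P=1 RW=1 US=1 PS=0]
  L3: frame=0x3D idx=22 entry=0x3F007 [P=1 RW=1 US=1 PS=0]
  → PA=0x3F80B  (4 entries read)
#1 VA=0x48642815FC6 (r,kernel):
  L0: frame=0x36 idx=9 entry=0x42007 [P=1 RW=1 US=1 PS=0]
  L1: frame=0x42 idx=25 entry=0x43007 [P=1 RW=1 US=1 PS=0]
  L2: frame=0x43 idx=20 entry=0x47007 [P=1 RW=1 US=1 PS=0]
  L3: frame=0x47 idx=21 entry=0x4B007 [P=1 RW=1 US=1 PS=0]
  → PA=0x4BFC6  (4 entries read)
#2 VA=0x88382A1C1E1 (r,kernel):
  L0: frame=0x36 idx=17 entry=0x4C007 [P=1 RW=1 US=1 PS=0]
  L1: frame=0x4C idx=14 entry=0x4E007 [P=1 RW=1 US=1 PS=0]
  L2: frame=0x4E idx=21 entry=0x51007 [P=1 RW=1 US=1 PS=0]
  L3: frame=0x51 idx=28 entry=0x54007 [P=1 RW=1 US=1 PS=0]
  → PA=0x541E1  (4 entries read)
#3 VA=0x202C040F6F3 (r,kernel):
  L0: frame=0x36 idx=4 entry=0x57007 [P=1 RW=1 US=1 PS=0]
  L1: frame=0x57 idx=11 entry=0x59007 [P=1 RW=1 US=1 PS=0]
  L2: frame=0x59 idx=2 entry=0x5C007 [P=1 RW=1 US=1 PS=0]
  L3: frame=0x5C idx=15 entry=0x5F007 [P=1 RW=1 US=1 PS=0]
  → PA=0x5F6F3  (4 entries read)
#4 VA=0x984426169EA (r,kernel):
  L0: frame=0x36 idx=19 entry=0x60007 [P=1 RW=1 US=1 PS=0]
  L1: frame=0x60 idx=17 entry=0x61007 [P=1 RW=1 US=1 PS=0]
  L2: frame=0x61 idx=19 entry=0x63007 [P=1 RW=1 US=1 PS=0]
  L3: frame=0x63 idx=22 entry=0x65007 [P=1 RW=1 US=1 PS=0]
  → PA=0x659EA  (4 entries read)

TLB: [["0x202C040F", "0x5F"], ["0x98442616", "0x65"]]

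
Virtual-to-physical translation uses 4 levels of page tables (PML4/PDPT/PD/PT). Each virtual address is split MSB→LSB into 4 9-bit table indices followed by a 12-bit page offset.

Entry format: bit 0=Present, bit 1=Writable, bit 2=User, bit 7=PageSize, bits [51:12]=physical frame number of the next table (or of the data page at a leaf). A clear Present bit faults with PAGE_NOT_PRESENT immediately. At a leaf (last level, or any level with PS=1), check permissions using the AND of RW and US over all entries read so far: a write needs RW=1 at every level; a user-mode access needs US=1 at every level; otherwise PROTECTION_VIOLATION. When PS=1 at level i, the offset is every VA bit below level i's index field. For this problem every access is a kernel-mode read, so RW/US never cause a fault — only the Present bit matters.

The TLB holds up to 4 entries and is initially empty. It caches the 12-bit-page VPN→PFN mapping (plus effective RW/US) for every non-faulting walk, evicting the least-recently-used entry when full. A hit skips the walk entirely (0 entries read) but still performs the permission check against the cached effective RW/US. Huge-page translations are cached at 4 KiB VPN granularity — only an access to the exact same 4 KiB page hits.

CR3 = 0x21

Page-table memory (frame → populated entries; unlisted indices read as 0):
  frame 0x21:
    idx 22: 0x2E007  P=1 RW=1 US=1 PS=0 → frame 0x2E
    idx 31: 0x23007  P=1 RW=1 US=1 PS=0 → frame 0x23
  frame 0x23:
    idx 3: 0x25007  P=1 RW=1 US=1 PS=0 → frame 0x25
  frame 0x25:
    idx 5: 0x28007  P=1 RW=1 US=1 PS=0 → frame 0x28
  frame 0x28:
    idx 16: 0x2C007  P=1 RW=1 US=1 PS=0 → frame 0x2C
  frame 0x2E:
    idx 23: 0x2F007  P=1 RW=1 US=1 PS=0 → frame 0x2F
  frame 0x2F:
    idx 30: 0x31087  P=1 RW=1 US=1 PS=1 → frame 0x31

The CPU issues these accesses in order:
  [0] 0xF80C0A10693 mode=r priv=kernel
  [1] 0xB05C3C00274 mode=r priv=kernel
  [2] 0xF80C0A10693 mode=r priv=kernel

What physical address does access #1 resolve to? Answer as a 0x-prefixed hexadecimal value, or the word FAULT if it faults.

Walk each access:
#0 VA=0xF80C0A10693 (r,kernel):
  lvl0: tbl 0x21, slot 31 ⇒ 0x23007 (P1/RW1/US1/PS0)
  lvl1: tbl 0x23, slot 3 ⇒ 0x25007 (P1/RW1/US1/PS0)
  lvl2: tbl 0x25, slot 5 ⇒ 0x28007 (P1/RW1/US1/PS0)
  lvl3: tbl 0x28, slot 16 ⇒ 0x2C007 (P1/RW1/US1/PS0)
  ✓ 0x2C693  — 4 lookups
#1 VA=0xB05C3C00274 (r,kernel):
  lvl0: tbl 0x21, slot 22 ⇒ 0x2E007 (P1/RW1/US1/PS0)
  lvl1: tbl 0x2E, slot 23 ⇒ 0x2F007 (P1/RW1/US1/PS0)
  lvl2: tbl 0x2F, slot 30 ⇒ 0x31087 (P1/RW1/US1/PS1)
  ✓ 0x31274 (huge @L2)  — 3 lookups
#2 VA=0xF80C0A10693 (r,kernel):
  TLB hit vpn=0xF80C0A10 → PA=0x2C693

Access #1 PA: 0x31274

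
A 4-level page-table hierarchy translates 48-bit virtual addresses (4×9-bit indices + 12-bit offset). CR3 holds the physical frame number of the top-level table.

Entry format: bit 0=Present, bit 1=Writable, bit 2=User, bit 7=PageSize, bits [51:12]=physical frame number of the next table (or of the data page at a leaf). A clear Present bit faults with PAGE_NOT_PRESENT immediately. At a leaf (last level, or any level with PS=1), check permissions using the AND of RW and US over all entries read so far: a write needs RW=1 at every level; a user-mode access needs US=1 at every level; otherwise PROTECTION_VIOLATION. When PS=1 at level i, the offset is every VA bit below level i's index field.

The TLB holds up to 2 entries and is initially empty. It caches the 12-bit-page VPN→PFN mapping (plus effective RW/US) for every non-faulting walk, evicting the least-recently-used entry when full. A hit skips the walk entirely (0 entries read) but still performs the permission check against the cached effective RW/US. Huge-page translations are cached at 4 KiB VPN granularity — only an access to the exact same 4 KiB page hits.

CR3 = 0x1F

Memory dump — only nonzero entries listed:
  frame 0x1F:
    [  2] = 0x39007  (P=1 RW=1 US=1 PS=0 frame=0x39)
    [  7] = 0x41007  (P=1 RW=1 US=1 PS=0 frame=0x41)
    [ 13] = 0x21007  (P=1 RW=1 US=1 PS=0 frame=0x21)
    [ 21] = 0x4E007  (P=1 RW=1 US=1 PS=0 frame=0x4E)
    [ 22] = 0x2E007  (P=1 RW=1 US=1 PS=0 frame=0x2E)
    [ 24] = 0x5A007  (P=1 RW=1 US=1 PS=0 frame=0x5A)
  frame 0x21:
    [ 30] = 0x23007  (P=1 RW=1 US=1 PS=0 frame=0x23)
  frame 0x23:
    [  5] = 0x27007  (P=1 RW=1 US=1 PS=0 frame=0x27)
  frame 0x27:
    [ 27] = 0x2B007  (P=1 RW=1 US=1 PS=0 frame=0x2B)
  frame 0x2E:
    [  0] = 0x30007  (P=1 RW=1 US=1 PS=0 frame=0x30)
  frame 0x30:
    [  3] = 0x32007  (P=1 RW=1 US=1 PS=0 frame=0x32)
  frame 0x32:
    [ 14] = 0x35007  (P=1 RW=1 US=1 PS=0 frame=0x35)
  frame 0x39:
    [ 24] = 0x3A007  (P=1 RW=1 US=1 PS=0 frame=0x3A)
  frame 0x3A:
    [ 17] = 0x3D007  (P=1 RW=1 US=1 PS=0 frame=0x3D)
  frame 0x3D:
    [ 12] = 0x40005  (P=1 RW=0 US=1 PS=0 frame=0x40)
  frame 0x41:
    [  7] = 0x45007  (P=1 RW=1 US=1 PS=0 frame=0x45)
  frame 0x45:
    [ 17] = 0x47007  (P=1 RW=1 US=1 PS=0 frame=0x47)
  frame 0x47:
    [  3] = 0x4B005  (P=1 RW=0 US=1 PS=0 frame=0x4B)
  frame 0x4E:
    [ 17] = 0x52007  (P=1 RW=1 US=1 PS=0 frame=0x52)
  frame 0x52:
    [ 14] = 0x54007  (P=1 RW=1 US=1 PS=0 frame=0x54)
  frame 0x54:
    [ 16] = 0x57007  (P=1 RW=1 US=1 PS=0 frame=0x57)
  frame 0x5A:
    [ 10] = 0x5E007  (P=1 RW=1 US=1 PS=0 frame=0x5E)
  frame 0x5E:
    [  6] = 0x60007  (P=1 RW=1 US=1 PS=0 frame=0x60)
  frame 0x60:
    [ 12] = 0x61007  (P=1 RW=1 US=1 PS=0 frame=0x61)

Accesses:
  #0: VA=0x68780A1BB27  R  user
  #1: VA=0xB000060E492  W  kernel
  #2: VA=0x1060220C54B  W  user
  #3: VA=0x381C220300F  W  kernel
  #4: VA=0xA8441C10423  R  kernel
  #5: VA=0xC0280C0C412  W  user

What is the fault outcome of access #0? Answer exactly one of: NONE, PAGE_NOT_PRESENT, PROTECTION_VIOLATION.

Per-access translation:
#0 VA=0x68780A1BB27 (r,user):
  L0 @0x1F[13] → 0x21007  P=1,RW=1,US=1,PS=0
  L1 @0x21[30] → 0x23007  P=1,RW=1,US=1,PS=0
  L2 @0x23[5] → 0x27007  P=1,RW=1,US=1,PS=0
  L3 @0x27[27] → 0x2B007  P=1,RW=1,US=1,PS=0
  ✓ 0x2BB27  — 4 lookups
#1 VA=0xB000060E492 (w,kernel):
  L0 @0x1F[22] → 0x2E007  P=1,RW=1,US=1,PS=0
  L1 @0x2E[0] → 0x30007  P=1,RW=1,US=1,PS=0
  L2 @0x30[3] → 0x32007  P=1,RW=1,US=1,PS=0
  L3 @0x32[14] → 0x35007  P=1,RW=1,US=1,PS=0
  ✓ 0x35492  — 4 lookups
#2 VA=0x1060220C54B (w,user):
  L0 @0x1F[2] → 0x39007  P=1,RW=1,US=1,PS=0
  L1 @0x39[24] → 0x3A007  P=1,RW=1,US=1,PS=0
  L2 @0x3A[17] → 0x3D007  P=1,RW=1,US=1,PS=0
  L3 @0x3D[12] → 0x40005  P=1,RW=0,US=1,PS=0
  ⇒ fault: PROTECTION_VIOLATION  — 4 lookups
#3 VA=0x381C220300F (w,kernel):
  L0 @0x1F[7] → 0x41007  P=1,RW=1,US=1,PS=0
  L1 @0x41[7] → 0x45007  P=1,RW=1,US=1,PS=0
  L2 @0x45[17] → 0x47007  P=1,RW=1,US=1,PS=0
  L3 @0x47[3] → 0x4B005  P=1,RW=0,US=1,PS=0
  ⇒ fault: PROTECTION_VIOLATION  — 4 lookups
#4 VA=0xA8441C10423 (r,kernel):
  L0 @0x1F[21] → 0x4E007  P=1,RW=1,US=1,PS=0
  L1 @0x4E[17] → 0x52007  P=1,RW=1,US=1,PS=0
  L2 @0x52[14] → 0x54007  P=1,RW=1,US=1,PS=0
  L3 @0x54[16] → 0x57007  P=1,RW=1,US=1,PS=0
  ✓ 0x57423  — 4 lookups
#5 VA=0xC0280C0C412 (w,user):
  L0 @0x1F[24] → 0x5A007  P=1,RW=1,US=1,PS=0
  L1 @0x5A[10] → 0x5E007  P=1,RW=1,US=1,PS=0
  L2 @0x5E[6] → 0x60007  P=1,RW=1,US=1,PS=0
  L3 @0x60[12] → 0x61007  P=1,RW=1,US=1,PS=0
  ✓ 0x61412  — 4 lookups

Access #0 fault: NONE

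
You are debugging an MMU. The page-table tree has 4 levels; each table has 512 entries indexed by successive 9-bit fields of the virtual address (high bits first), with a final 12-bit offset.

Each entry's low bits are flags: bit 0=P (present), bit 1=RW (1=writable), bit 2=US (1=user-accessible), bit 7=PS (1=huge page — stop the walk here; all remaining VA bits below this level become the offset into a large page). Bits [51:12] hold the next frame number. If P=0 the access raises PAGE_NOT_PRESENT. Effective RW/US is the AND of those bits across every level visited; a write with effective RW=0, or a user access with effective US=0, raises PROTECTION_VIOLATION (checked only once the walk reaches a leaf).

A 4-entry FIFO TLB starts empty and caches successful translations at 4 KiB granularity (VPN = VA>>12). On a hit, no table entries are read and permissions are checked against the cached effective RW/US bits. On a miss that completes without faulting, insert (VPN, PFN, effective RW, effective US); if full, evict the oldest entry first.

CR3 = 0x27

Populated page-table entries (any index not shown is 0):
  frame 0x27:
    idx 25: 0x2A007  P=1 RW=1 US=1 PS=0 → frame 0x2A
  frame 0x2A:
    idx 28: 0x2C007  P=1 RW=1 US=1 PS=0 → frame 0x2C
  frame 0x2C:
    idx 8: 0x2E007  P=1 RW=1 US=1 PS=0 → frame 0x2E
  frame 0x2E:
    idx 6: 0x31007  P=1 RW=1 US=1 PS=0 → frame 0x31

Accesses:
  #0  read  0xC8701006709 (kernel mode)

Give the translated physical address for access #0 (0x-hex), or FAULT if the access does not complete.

Walk each access:
#0 VA=0xC8701006709 (r,kernel):
  L0 @0x27[25] → 0x2A007  P=1,RW=1,US=1,PS=0
  L1 @0x2A[28] → 0x2C007  P=1,RW=1,US=1,PS=0
  L2 @0x2C[8] → 0x2E007  P=1,RW=1,US=1,PS=0
  L3 @0x2E[6] → 0x31007  P=1,RW=1,US=1,PS=0
  → PA=0x31709  (4 entries read)

Access #0 PA: 0x31709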